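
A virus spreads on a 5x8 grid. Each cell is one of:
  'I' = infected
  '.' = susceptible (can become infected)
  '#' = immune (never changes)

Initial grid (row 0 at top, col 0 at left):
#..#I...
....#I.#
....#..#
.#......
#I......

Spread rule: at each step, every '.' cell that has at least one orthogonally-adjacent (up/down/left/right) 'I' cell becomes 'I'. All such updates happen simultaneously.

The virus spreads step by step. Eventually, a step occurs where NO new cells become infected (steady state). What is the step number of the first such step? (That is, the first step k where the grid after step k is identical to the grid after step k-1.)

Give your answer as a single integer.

Step 0 (initial): 3 infected
Step 1: +4 new -> 7 infected
Step 2: +5 new -> 12 infected
Step 3: +7 new -> 19 infected
Step 4: +5 new -> 24 infected
Step 5: +5 new -> 29 infected
Step 6: +3 new -> 32 infected
Step 7: +0 new -> 32 infected

Answer: 7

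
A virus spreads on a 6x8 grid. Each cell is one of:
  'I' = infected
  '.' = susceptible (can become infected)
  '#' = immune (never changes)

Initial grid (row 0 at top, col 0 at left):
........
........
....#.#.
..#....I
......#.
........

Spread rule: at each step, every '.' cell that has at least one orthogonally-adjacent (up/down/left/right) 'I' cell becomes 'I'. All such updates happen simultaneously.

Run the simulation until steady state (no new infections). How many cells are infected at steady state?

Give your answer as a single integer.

Step 0 (initial): 1 infected
Step 1: +3 new -> 4 infected
Step 2: +3 new -> 7 infected
Step 3: +6 new -> 13 infected
Step 4: +5 new -> 18 infected
Step 5: +5 new -> 23 infected
Step 6: +5 new -> 28 infected
Step 7: +5 new -> 33 infected
Step 8: +6 new -> 39 infected
Step 9: +4 new -> 43 infected
Step 10: +1 new -> 44 infected
Step 11: +0 new -> 44 infected

Answer: 44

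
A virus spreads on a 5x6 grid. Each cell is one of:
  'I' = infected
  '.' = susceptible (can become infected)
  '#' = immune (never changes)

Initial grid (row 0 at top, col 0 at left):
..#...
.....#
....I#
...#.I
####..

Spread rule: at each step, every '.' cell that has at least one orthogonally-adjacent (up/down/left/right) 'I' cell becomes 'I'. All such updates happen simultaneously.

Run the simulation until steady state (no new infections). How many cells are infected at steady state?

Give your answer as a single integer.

Answer: 22

Derivation:
Step 0 (initial): 2 infected
Step 1: +4 new -> 6 infected
Step 2: +4 new -> 10 infected
Step 3: +5 new -> 15 infected
Step 4: +3 new -> 18 infected
Step 5: +3 new -> 21 infected
Step 6: +1 new -> 22 infected
Step 7: +0 new -> 22 infected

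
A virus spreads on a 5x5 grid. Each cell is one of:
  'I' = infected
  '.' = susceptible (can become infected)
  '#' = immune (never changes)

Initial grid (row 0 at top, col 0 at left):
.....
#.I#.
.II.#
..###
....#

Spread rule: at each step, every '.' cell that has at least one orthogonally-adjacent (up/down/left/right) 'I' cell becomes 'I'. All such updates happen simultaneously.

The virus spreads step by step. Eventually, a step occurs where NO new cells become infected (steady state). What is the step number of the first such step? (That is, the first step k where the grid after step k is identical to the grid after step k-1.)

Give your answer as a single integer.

Step 0 (initial): 3 infected
Step 1: +5 new -> 8 infected
Step 2: +4 new -> 12 infected
Step 3: +4 new -> 16 infected
Step 4: +2 new -> 18 infected
Step 5: +0 new -> 18 infected

Answer: 5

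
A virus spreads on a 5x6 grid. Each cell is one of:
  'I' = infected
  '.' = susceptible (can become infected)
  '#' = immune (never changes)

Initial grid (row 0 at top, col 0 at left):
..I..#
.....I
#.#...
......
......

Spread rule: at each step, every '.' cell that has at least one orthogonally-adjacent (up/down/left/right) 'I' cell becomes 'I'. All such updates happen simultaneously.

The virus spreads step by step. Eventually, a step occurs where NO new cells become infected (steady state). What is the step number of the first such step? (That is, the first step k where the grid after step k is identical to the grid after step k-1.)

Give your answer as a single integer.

Answer: 7

Derivation:
Step 0 (initial): 2 infected
Step 1: +5 new -> 7 infected
Step 2: +6 new -> 13 infected
Step 3: +5 new -> 18 infected
Step 4: +3 new -> 21 infected
Step 5: +4 new -> 25 infected
Step 6: +2 new -> 27 infected
Step 7: +0 new -> 27 infected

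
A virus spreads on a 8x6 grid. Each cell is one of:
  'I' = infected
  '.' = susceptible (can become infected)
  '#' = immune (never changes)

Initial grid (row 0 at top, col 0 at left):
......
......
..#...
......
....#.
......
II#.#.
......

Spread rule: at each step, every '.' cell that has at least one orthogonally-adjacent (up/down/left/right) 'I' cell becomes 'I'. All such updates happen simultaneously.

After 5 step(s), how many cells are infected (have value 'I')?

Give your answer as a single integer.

Answer: 27

Derivation:
Step 0 (initial): 2 infected
Step 1: +4 new -> 6 infected
Step 2: +4 new -> 10 infected
Step 3: +5 new -> 15 infected
Step 4: +7 new -> 22 infected
Step 5: +5 new -> 27 infected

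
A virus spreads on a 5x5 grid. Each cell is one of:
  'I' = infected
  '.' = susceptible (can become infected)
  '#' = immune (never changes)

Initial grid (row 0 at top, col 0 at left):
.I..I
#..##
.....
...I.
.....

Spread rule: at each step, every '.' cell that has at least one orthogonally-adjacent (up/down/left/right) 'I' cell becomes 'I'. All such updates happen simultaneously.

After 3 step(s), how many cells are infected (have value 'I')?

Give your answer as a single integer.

Step 0 (initial): 3 infected
Step 1: +8 new -> 11 infected
Step 2: +7 new -> 18 infected
Step 3: +3 new -> 21 infected

Answer: 21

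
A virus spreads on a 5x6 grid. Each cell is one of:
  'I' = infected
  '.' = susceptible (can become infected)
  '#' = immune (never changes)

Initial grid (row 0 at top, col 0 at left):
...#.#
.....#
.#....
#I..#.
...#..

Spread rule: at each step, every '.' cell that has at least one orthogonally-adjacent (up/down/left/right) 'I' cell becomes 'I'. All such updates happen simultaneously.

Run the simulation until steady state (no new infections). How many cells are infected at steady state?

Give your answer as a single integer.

Answer: 23

Derivation:
Step 0 (initial): 1 infected
Step 1: +2 new -> 3 infected
Step 2: +4 new -> 7 infected
Step 3: +2 new -> 9 infected
Step 4: +4 new -> 13 infected
Step 5: +4 new -> 17 infected
Step 6: +4 new -> 21 infected
Step 7: +1 new -> 22 infected
Step 8: +1 new -> 23 infected
Step 9: +0 new -> 23 infected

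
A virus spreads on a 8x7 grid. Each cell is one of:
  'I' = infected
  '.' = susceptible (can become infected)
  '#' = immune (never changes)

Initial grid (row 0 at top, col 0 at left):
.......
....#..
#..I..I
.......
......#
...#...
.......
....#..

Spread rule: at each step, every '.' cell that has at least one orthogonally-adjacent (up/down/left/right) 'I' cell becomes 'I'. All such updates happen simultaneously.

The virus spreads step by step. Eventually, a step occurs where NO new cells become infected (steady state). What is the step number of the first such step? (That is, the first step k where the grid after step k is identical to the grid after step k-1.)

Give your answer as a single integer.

Answer: 9

Derivation:
Step 0 (initial): 2 infected
Step 1: +7 new -> 9 infected
Step 2: +9 new -> 18 infected
Step 3: +8 new -> 26 infected
Step 4: +7 new -> 33 infected
Step 5: +7 new -> 40 infected
Step 6: +6 new -> 46 infected
Step 7: +4 new -> 50 infected
Step 8: +1 new -> 51 infected
Step 9: +0 new -> 51 infected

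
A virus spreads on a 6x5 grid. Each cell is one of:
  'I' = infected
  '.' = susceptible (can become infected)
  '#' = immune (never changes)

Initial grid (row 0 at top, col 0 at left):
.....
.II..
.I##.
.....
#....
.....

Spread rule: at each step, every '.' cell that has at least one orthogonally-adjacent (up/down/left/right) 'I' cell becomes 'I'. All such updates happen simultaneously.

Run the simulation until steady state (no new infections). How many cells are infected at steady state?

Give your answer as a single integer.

Step 0 (initial): 3 infected
Step 1: +6 new -> 9 infected
Step 2: +6 new -> 15 infected
Step 3: +5 new -> 20 infected
Step 4: +4 new -> 24 infected
Step 5: +2 new -> 26 infected
Step 6: +1 new -> 27 infected
Step 7: +0 new -> 27 infected

Answer: 27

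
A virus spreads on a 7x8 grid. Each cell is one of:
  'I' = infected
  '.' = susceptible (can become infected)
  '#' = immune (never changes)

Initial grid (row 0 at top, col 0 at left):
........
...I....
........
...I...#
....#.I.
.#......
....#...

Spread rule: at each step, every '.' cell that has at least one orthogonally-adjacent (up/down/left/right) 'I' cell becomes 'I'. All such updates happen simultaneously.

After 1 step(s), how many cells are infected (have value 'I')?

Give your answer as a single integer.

Step 0 (initial): 3 infected
Step 1: +11 new -> 14 infected

Answer: 14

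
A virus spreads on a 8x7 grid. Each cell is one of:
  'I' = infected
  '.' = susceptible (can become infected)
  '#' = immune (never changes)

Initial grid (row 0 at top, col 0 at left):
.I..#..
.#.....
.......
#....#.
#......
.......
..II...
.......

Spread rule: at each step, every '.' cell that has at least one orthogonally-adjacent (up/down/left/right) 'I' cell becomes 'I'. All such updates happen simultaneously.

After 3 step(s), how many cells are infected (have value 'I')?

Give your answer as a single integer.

Answer: 34

Derivation:
Step 0 (initial): 3 infected
Step 1: +8 new -> 11 infected
Step 2: +11 new -> 22 infected
Step 3: +12 new -> 34 infected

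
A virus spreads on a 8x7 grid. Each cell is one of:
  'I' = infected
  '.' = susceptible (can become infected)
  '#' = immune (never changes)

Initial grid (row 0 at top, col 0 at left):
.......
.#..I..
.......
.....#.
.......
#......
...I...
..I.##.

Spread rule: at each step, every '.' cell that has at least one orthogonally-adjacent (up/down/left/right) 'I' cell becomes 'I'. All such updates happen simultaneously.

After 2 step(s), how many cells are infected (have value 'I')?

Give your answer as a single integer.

Answer: 25

Derivation:
Step 0 (initial): 3 infected
Step 1: +9 new -> 12 infected
Step 2: +13 new -> 25 infected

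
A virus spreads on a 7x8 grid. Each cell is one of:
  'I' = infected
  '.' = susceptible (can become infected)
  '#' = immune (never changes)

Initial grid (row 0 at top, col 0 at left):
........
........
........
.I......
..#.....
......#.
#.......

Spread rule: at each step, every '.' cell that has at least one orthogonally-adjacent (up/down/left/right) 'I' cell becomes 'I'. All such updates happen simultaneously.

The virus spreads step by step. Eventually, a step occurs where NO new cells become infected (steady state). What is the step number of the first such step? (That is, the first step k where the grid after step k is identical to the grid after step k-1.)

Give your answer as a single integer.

Answer: 10

Derivation:
Step 0 (initial): 1 infected
Step 1: +4 new -> 5 infected
Step 2: +6 new -> 11 infected
Step 3: +9 new -> 20 infected
Step 4: +8 new -> 28 infected
Step 5: +7 new -> 35 infected
Step 6: +7 new -> 42 infected
Step 7: +5 new -> 47 infected
Step 8: +4 new -> 51 infected
Step 9: +2 new -> 53 infected
Step 10: +0 new -> 53 infected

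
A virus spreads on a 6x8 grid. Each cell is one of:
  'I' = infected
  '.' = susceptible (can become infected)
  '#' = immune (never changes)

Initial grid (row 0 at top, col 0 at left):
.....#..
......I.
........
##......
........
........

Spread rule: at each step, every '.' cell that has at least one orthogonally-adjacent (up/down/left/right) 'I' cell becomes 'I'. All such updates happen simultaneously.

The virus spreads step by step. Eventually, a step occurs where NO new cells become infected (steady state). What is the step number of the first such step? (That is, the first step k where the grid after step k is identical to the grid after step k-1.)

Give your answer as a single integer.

Step 0 (initial): 1 infected
Step 1: +4 new -> 5 infected
Step 2: +5 new -> 10 infected
Step 3: +6 new -> 16 infected
Step 4: +7 new -> 23 infected
Step 5: +7 new -> 30 infected
Step 6: +6 new -> 36 infected
Step 7: +4 new -> 40 infected
Step 8: +2 new -> 42 infected
Step 9: +2 new -> 44 infected
Step 10: +1 new -> 45 infected
Step 11: +0 new -> 45 infected

Answer: 11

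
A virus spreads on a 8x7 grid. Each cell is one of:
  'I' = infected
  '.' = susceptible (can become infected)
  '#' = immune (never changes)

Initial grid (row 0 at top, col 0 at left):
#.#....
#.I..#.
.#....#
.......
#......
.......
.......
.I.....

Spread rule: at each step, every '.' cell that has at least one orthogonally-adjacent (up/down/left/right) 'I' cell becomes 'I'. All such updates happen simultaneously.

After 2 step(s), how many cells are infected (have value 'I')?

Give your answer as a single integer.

Answer: 17

Derivation:
Step 0 (initial): 2 infected
Step 1: +6 new -> 8 infected
Step 2: +9 new -> 17 infected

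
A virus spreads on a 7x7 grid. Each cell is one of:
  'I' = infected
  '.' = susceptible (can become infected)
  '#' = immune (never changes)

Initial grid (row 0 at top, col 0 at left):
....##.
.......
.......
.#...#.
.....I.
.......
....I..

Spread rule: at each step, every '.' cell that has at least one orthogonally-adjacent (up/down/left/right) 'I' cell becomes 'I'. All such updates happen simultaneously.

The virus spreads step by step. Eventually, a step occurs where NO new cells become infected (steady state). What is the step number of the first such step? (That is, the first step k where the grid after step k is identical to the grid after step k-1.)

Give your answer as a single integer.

Answer: 10

Derivation:
Step 0 (initial): 2 infected
Step 1: +6 new -> 8 infected
Step 2: +7 new -> 15 infected
Step 3: +6 new -> 21 infected
Step 4: +8 new -> 29 infected
Step 5: +6 new -> 35 infected
Step 6: +4 new -> 39 infected
Step 7: +3 new -> 42 infected
Step 8: +2 new -> 44 infected
Step 9: +1 new -> 45 infected
Step 10: +0 new -> 45 infected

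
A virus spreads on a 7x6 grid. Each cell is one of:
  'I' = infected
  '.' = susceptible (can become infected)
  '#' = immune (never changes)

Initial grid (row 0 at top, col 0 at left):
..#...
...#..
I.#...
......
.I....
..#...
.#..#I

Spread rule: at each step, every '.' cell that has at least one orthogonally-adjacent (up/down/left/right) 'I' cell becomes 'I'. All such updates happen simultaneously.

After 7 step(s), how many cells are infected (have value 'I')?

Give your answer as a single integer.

Answer: 35

Derivation:
Step 0 (initial): 3 infected
Step 1: +8 new -> 11 infected
Step 2: +7 new -> 18 infected
Step 3: +7 new -> 25 infected
Step 4: +4 new -> 29 infected
Step 5: +3 new -> 32 infected
Step 6: +2 new -> 34 infected
Step 7: +1 new -> 35 infected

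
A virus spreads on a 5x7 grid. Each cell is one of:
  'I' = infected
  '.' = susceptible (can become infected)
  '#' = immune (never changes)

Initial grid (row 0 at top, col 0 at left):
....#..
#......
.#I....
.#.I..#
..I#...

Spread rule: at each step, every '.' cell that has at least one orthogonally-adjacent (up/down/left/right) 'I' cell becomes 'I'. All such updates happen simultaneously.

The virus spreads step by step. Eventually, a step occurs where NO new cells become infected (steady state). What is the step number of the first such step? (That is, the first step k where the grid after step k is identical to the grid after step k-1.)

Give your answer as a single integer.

Step 0 (initial): 3 infected
Step 1: +5 new -> 8 infected
Step 2: +7 new -> 15 infected
Step 3: +6 new -> 21 infected
Step 4: +5 new -> 26 infected
Step 5: +2 new -> 28 infected
Step 6: +1 new -> 29 infected
Step 7: +0 new -> 29 infected

Answer: 7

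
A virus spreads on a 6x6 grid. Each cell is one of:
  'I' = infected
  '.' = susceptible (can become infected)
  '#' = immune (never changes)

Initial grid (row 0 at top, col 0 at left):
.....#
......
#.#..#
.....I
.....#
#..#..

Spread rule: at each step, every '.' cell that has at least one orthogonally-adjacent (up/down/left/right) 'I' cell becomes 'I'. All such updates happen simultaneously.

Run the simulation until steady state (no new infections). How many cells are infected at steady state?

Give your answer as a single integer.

Step 0 (initial): 1 infected
Step 1: +1 new -> 2 infected
Step 2: +3 new -> 5 infected
Step 3: +5 new -> 10 infected
Step 4: +6 new -> 16 infected
Step 5: +6 new -> 22 infected
Step 6: +4 new -> 26 infected
Step 7: +2 new -> 28 infected
Step 8: +1 new -> 29 infected
Step 9: +0 new -> 29 infected

Answer: 29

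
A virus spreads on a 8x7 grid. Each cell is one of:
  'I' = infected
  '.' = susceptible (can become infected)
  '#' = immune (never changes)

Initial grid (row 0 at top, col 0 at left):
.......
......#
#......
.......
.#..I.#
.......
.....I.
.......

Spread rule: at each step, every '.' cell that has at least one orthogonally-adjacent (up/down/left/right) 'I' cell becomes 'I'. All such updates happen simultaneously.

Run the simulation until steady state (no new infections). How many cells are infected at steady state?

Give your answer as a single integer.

Step 0 (initial): 2 infected
Step 1: +8 new -> 10 infected
Step 2: +9 new -> 19 infected
Step 3: +8 new -> 27 infected
Step 4: +9 new -> 36 infected
Step 5: +8 new -> 44 infected
Step 6: +5 new -> 49 infected
Step 7: +2 new -> 51 infected
Step 8: +1 new -> 52 infected
Step 9: +0 new -> 52 infected

Answer: 52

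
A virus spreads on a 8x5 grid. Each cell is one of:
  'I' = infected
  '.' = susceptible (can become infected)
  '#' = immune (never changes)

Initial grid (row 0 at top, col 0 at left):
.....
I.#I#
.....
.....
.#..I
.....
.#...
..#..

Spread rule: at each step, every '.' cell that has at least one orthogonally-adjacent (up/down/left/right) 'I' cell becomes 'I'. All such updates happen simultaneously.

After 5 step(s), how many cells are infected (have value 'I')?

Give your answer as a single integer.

Step 0 (initial): 3 infected
Step 1: +8 new -> 11 infected
Step 2: +11 new -> 22 infected
Step 3: +6 new -> 28 infected
Step 4: +4 new -> 32 infected
Step 5: +1 new -> 33 infected

Answer: 33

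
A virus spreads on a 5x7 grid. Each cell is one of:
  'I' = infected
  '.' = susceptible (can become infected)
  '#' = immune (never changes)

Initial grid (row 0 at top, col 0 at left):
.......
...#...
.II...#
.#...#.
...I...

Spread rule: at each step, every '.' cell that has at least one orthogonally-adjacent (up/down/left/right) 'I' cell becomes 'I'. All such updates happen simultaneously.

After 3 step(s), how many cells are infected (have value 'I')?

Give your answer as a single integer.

Answer: 25

Derivation:
Step 0 (initial): 3 infected
Step 1: +8 new -> 11 infected
Step 2: +8 new -> 19 infected
Step 3: +6 new -> 25 infected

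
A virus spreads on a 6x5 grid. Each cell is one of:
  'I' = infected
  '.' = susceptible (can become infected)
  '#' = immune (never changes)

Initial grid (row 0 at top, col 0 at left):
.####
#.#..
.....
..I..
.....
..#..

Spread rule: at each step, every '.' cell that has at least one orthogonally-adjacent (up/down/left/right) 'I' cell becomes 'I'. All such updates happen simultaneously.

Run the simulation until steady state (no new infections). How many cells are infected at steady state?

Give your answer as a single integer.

Step 0 (initial): 1 infected
Step 1: +4 new -> 5 infected
Step 2: +6 new -> 11 infected
Step 3: +8 new -> 19 infected
Step 4: +3 new -> 22 infected
Step 5: +0 new -> 22 infected

Answer: 22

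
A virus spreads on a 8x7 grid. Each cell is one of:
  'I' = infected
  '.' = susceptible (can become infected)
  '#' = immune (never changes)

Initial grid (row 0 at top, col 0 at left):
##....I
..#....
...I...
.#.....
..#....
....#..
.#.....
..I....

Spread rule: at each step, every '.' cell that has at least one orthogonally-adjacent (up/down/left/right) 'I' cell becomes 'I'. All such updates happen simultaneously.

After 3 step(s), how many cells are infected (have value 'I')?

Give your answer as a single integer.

Step 0 (initial): 3 infected
Step 1: +9 new -> 12 infected
Step 2: +14 new -> 26 infected
Step 3: +11 new -> 37 infected

Answer: 37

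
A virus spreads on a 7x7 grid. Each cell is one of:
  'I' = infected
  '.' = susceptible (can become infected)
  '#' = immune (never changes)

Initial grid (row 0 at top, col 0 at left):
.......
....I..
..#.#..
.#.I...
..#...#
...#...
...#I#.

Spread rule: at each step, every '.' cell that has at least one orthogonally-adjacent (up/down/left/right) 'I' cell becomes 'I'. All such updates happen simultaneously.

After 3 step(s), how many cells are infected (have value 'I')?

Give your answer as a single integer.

Answer: 26

Derivation:
Step 0 (initial): 3 infected
Step 1: +8 new -> 11 infected
Step 2: +8 new -> 19 infected
Step 3: +7 new -> 26 infected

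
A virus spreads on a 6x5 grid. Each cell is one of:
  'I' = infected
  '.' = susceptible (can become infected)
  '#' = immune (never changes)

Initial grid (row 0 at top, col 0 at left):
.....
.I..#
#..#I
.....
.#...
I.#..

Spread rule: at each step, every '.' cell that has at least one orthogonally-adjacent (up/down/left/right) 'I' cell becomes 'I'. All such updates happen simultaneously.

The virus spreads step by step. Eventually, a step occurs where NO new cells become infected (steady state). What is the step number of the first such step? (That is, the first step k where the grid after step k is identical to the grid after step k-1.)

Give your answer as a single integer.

Answer: 5

Derivation:
Step 0 (initial): 3 infected
Step 1: +7 new -> 10 infected
Step 2: +8 new -> 18 infected
Step 3: +4 new -> 22 infected
Step 4: +3 new -> 25 infected
Step 5: +0 new -> 25 infected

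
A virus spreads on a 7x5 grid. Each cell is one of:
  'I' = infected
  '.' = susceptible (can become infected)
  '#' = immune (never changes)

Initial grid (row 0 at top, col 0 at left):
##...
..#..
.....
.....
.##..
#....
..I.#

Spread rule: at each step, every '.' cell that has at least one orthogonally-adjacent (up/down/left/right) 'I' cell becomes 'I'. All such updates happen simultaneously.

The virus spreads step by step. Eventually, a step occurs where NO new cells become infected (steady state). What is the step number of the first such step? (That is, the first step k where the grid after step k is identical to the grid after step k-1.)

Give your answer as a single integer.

Answer: 10

Derivation:
Step 0 (initial): 1 infected
Step 1: +3 new -> 4 infected
Step 2: +3 new -> 7 infected
Step 3: +2 new -> 9 infected
Step 4: +2 new -> 11 infected
Step 5: +3 new -> 14 infected
Step 6: +4 new -> 18 infected
Step 7: +4 new -> 22 infected
Step 8: +5 new -> 27 infected
Step 9: +1 new -> 28 infected
Step 10: +0 new -> 28 infected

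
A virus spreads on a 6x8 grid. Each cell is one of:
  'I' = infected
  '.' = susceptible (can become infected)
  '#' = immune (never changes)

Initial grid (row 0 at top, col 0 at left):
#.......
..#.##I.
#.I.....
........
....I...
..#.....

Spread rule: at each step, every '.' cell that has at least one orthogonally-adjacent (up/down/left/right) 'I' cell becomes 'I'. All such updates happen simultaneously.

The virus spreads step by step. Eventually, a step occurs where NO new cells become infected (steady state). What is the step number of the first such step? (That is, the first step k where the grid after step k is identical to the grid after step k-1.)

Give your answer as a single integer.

Answer: 6

Derivation:
Step 0 (initial): 3 infected
Step 1: +10 new -> 13 infected
Step 2: +15 new -> 28 infected
Step 3: +9 new -> 37 infected
Step 4: +4 new -> 41 infected
Step 5: +1 new -> 42 infected
Step 6: +0 new -> 42 infected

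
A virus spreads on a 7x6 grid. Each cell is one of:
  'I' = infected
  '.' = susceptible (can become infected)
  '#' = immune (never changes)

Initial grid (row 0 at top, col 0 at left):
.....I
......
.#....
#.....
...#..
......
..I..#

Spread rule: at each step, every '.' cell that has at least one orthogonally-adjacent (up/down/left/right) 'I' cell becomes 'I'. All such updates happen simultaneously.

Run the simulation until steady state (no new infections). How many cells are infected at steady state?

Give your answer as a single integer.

Step 0 (initial): 2 infected
Step 1: +5 new -> 7 infected
Step 2: +8 new -> 15 infected
Step 3: +8 new -> 23 infected
Step 4: +11 new -> 34 infected
Step 5: +2 new -> 36 infected
Step 6: +1 new -> 37 infected
Step 7: +1 new -> 38 infected
Step 8: +0 new -> 38 infected

Answer: 38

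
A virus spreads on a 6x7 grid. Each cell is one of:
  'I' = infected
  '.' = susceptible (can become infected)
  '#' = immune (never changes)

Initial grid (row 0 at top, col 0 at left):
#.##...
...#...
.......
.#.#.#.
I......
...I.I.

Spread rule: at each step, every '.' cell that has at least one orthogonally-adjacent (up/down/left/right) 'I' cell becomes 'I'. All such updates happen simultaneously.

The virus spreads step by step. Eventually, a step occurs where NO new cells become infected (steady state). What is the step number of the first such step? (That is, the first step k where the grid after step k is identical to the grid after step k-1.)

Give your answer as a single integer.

Answer: 8

Derivation:
Step 0 (initial): 3 infected
Step 1: +8 new -> 11 infected
Step 2: +5 new -> 16 infected
Step 3: +5 new -> 21 infected
Step 4: +4 new -> 25 infected
Step 5: +6 new -> 31 infected
Step 6: +3 new -> 34 infected
Step 7: +1 new -> 35 infected
Step 8: +0 new -> 35 infected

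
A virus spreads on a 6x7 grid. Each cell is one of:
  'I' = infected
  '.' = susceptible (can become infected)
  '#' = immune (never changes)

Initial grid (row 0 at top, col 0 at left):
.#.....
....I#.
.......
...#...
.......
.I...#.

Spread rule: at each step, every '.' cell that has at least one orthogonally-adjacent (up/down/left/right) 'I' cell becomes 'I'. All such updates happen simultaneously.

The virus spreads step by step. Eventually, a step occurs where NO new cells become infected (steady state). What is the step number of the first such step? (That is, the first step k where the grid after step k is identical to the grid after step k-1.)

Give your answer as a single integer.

Answer: 7

Derivation:
Step 0 (initial): 2 infected
Step 1: +6 new -> 8 infected
Step 2: +10 new -> 18 infected
Step 3: +12 new -> 30 infected
Step 4: +5 new -> 35 infected
Step 5: +2 new -> 37 infected
Step 6: +1 new -> 38 infected
Step 7: +0 new -> 38 infected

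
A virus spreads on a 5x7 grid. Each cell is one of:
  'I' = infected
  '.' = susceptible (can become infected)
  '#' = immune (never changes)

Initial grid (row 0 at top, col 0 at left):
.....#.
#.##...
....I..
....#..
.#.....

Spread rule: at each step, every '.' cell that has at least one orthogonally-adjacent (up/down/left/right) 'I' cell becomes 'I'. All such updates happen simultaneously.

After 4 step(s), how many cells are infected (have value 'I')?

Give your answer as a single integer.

Answer: 25

Derivation:
Step 0 (initial): 1 infected
Step 1: +3 new -> 4 infected
Step 2: +6 new -> 10 infected
Step 3: +7 new -> 17 infected
Step 4: +8 new -> 25 infected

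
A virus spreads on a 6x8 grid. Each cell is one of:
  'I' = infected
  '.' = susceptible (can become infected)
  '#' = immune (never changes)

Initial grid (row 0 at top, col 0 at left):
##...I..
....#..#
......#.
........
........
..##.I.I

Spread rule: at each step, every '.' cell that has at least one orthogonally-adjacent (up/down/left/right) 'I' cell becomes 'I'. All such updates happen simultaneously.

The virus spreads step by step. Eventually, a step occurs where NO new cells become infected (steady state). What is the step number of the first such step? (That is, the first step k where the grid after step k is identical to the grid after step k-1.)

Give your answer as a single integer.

Answer: 8

Derivation:
Step 0 (initial): 3 infected
Step 1: +7 new -> 10 infected
Step 2: +8 new -> 18 infected
Step 3: +7 new -> 25 infected
Step 4: +4 new -> 29 infected
Step 5: +4 new -> 33 infected
Step 6: +5 new -> 38 infected
Step 7: +3 new -> 41 infected
Step 8: +0 new -> 41 infected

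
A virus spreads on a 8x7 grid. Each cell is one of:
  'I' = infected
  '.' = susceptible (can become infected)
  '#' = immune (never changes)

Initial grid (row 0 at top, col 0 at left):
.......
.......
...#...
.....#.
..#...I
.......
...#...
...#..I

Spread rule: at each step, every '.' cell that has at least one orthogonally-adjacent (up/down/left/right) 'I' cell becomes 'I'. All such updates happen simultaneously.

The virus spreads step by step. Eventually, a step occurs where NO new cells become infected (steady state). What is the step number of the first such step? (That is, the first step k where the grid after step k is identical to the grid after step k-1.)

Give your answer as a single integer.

Step 0 (initial): 2 infected
Step 1: +5 new -> 7 infected
Step 2: +5 new -> 12 infected
Step 3: +6 new -> 18 infected
Step 4: +5 new -> 23 infected
Step 5: +4 new -> 27 infected
Step 6: +6 new -> 33 infected
Step 7: +8 new -> 41 infected
Step 8: +6 new -> 47 infected
Step 9: +3 new -> 50 infected
Step 10: +1 new -> 51 infected
Step 11: +0 new -> 51 infected

Answer: 11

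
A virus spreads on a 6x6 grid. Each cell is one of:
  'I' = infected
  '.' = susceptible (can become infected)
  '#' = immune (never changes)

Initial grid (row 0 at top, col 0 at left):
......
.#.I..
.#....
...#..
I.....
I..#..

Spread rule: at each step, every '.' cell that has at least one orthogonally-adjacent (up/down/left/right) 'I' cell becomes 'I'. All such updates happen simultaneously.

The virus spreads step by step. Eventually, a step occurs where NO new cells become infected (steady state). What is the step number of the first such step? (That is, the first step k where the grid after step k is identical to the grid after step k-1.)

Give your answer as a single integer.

Answer: 7

Derivation:
Step 0 (initial): 3 infected
Step 1: +7 new -> 10 infected
Step 2: +9 new -> 19 infected
Step 3: +7 new -> 26 infected
Step 4: +3 new -> 29 infected
Step 5: +2 new -> 31 infected
Step 6: +1 new -> 32 infected
Step 7: +0 new -> 32 infected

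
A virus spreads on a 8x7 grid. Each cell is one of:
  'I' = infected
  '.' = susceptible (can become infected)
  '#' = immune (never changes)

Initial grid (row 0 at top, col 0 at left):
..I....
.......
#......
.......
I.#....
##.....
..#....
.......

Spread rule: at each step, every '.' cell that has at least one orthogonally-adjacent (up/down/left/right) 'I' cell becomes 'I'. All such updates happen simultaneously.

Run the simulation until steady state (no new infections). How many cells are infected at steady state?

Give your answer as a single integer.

Answer: 51

Derivation:
Step 0 (initial): 2 infected
Step 1: +5 new -> 7 infected
Step 2: +6 new -> 13 infected
Step 3: +6 new -> 19 infected
Step 4: +4 new -> 23 infected
Step 5: +4 new -> 27 infected
Step 6: +4 new -> 31 infected
Step 7: +5 new -> 36 infected
Step 8: +4 new -> 40 infected
Step 9: +4 new -> 44 infected
Step 10: +3 new -> 47 infected
Step 11: +3 new -> 50 infected
Step 12: +1 new -> 51 infected
Step 13: +0 new -> 51 infected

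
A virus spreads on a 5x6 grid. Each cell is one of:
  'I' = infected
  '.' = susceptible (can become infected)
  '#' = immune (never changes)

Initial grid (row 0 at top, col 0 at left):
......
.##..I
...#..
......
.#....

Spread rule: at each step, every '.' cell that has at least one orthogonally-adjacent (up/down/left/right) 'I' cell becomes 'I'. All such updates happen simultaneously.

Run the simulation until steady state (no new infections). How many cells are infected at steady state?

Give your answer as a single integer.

Step 0 (initial): 1 infected
Step 1: +3 new -> 4 infected
Step 2: +4 new -> 8 infected
Step 3: +3 new -> 11 infected
Step 4: +3 new -> 14 infected
Step 5: +3 new -> 17 infected
Step 6: +4 new -> 21 infected
Step 7: +3 new -> 24 infected
Step 8: +2 new -> 26 infected
Step 9: +0 new -> 26 infected

Answer: 26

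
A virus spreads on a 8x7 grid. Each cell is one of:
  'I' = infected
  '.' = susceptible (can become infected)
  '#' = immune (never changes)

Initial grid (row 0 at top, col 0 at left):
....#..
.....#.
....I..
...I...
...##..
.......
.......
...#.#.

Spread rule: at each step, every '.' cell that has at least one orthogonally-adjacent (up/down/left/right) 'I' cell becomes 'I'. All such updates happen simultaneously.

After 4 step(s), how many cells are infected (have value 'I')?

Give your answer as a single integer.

Step 0 (initial): 2 infected
Step 1: +5 new -> 7 infected
Step 2: +6 new -> 13 infected
Step 3: +9 new -> 22 infected
Step 4: +10 new -> 32 infected

Answer: 32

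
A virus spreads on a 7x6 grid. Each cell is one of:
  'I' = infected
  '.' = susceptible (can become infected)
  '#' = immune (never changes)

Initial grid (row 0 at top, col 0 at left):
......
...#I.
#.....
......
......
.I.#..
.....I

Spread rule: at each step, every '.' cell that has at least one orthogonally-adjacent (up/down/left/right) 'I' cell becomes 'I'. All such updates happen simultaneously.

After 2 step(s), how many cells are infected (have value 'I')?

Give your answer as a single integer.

Step 0 (initial): 3 infected
Step 1: +9 new -> 12 infected
Step 2: +13 new -> 25 infected

Answer: 25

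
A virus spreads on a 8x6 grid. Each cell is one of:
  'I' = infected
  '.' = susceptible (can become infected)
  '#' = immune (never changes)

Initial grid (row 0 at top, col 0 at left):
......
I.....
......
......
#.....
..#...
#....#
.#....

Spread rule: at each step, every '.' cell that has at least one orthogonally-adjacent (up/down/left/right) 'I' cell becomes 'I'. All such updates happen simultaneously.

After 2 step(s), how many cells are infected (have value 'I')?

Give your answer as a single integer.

Step 0 (initial): 1 infected
Step 1: +3 new -> 4 infected
Step 2: +4 new -> 8 infected

Answer: 8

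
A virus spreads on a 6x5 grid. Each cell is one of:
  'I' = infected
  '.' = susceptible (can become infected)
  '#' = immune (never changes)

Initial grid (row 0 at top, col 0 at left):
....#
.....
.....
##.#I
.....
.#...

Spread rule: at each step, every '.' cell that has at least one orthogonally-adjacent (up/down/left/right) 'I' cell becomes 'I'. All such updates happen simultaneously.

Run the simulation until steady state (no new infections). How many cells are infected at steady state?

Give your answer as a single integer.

Answer: 25

Derivation:
Step 0 (initial): 1 infected
Step 1: +2 new -> 3 infected
Step 2: +4 new -> 7 infected
Step 3: +4 new -> 11 infected
Step 4: +6 new -> 17 infected
Step 5: +4 new -> 21 infected
Step 6: +3 new -> 24 infected
Step 7: +1 new -> 25 infected
Step 8: +0 new -> 25 infected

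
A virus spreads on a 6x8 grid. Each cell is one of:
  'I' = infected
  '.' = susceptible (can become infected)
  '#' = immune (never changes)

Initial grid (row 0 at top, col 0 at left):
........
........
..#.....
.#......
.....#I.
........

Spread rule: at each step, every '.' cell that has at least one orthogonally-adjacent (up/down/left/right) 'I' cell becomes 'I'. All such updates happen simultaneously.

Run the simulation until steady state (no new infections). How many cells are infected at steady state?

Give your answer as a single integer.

Step 0 (initial): 1 infected
Step 1: +3 new -> 4 infected
Step 2: +5 new -> 9 infected
Step 3: +5 new -> 14 infected
Step 4: +7 new -> 21 infected
Step 5: +7 new -> 28 infected
Step 6: +4 new -> 32 infected
Step 7: +4 new -> 36 infected
Step 8: +3 new -> 39 infected
Step 9: +4 new -> 43 infected
Step 10: +2 new -> 45 infected
Step 11: +0 new -> 45 infected

Answer: 45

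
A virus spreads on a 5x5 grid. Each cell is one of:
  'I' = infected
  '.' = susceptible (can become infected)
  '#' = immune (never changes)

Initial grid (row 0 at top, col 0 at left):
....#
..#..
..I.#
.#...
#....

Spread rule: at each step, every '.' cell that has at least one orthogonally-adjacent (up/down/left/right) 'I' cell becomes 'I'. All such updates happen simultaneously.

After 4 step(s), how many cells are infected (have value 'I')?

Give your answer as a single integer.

Answer: 20

Derivation:
Step 0 (initial): 1 infected
Step 1: +3 new -> 4 infected
Step 2: +5 new -> 9 infected
Step 3: +8 new -> 17 infected
Step 4: +3 new -> 20 infected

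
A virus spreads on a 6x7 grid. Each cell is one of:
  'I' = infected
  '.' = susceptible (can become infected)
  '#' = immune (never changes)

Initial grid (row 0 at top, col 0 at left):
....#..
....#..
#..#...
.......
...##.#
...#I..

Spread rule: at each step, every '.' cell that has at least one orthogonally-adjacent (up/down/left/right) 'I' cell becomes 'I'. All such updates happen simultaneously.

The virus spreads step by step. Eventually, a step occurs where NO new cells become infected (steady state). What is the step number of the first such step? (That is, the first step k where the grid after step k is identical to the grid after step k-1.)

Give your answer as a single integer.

Answer: 12

Derivation:
Step 0 (initial): 1 infected
Step 1: +1 new -> 2 infected
Step 2: +2 new -> 4 infected
Step 3: +1 new -> 5 infected
Step 4: +3 new -> 8 infected
Step 5: +4 new -> 12 infected
Step 6: +3 new -> 15 infected
Step 7: +4 new -> 19 infected
Step 8: +5 new -> 24 infected
Step 9: +5 new -> 29 infected
Step 10: +4 new -> 33 infected
Step 11: +1 new -> 34 infected
Step 12: +0 new -> 34 infected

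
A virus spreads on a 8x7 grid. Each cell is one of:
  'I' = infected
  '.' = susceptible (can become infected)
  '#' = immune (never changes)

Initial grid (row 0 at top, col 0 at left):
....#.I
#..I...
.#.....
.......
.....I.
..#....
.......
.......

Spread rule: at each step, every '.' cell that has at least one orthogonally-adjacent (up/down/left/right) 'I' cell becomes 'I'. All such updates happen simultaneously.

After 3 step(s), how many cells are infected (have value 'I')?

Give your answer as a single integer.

Step 0 (initial): 3 infected
Step 1: +10 new -> 13 infected
Step 2: +14 new -> 27 infected
Step 3: +7 new -> 34 infected

Answer: 34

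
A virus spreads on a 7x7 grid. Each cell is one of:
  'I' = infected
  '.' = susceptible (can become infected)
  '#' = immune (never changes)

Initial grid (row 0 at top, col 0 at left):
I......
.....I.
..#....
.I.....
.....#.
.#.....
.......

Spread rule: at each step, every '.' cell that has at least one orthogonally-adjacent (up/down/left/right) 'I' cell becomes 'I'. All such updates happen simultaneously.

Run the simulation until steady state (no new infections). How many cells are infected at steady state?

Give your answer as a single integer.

Answer: 46

Derivation:
Step 0 (initial): 3 infected
Step 1: +10 new -> 13 infected
Step 2: +12 new -> 25 infected
Step 3: +8 new -> 33 infected
Step 4: +5 new -> 38 infected
Step 5: +4 new -> 42 infected
Step 6: +3 new -> 45 infected
Step 7: +1 new -> 46 infected
Step 8: +0 new -> 46 infected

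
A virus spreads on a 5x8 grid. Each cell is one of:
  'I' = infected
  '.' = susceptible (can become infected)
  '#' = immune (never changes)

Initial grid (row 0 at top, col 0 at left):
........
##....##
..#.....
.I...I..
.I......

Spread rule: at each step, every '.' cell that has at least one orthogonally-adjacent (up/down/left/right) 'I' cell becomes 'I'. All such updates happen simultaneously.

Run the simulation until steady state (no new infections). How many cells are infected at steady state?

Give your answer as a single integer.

Answer: 35

Derivation:
Step 0 (initial): 3 infected
Step 1: +9 new -> 12 infected
Step 2: +9 new -> 21 infected
Step 3: +5 new -> 26 infected
Step 4: +3 new -> 29 infected
Step 5: +3 new -> 32 infected
Step 6: +1 new -> 33 infected
Step 7: +1 new -> 34 infected
Step 8: +1 new -> 35 infected
Step 9: +0 new -> 35 infected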